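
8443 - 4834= 3609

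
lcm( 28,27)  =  756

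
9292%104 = 36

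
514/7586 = 257/3793= 0.07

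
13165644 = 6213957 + 6951687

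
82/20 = 4 +1/10 = 4.10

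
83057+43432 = 126489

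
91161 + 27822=118983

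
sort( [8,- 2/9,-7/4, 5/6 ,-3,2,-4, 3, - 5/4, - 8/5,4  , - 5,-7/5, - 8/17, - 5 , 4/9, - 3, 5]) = [ - 5,  -  5 ,-4,-3, - 3,  -  7/4 ,  -  8/5 , - 7/5, - 5/4, - 8/17,-2/9, 4/9,5/6, 2, 3,4,5,8]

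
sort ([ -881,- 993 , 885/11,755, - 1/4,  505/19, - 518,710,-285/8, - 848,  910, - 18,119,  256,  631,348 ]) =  [ - 993, - 881,-848, - 518,  -  285/8,-18, - 1/4,505/19,885/11, 119,256 , 348, 631, 710,  755,910] 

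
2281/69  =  2281/69=33.06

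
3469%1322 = 825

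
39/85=39/85 = 0.46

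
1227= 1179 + 48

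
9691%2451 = 2338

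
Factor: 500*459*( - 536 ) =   -  123012000 = - 2^5 * 3^3 *5^3 *17^1 * 67^1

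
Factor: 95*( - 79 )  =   - 7505= - 5^1 *19^1 * 79^1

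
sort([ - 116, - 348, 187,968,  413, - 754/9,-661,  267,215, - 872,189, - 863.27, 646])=[-872, - 863.27,  -  661, - 348, -116,  -  754/9,  187, 189, 215, 267, 413, 646, 968]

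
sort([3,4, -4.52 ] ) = [ -4.52,3, 4] 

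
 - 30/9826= - 15/4913=- 0.00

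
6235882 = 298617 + 5937265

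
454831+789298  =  1244129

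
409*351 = 143559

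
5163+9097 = 14260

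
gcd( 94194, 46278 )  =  18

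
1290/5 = 258 = 258.00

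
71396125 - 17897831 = 53498294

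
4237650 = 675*6278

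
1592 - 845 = 747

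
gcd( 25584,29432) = 104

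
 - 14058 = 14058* ( - 1) 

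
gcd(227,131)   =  1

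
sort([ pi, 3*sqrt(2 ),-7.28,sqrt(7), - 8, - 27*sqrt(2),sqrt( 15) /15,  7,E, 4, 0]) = [ - 27*sqrt(2 ), - 8,  -  7.28,0, sqrt( 15)/15,sqrt(7 ),E,pi,4,3*sqrt(2) , 7]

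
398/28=199/14 = 14.21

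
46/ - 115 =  - 1 + 3/5  =  - 0.40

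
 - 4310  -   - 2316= - 1994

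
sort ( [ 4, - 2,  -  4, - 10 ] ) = [-10, - 4, - 2,4 ]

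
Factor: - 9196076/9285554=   -  2^1*19^1*31^(-1)*121001^1* 149767^( - 1)  =  - 4598038/4642777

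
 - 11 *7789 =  - 85679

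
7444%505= 374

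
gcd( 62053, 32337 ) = 1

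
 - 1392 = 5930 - 7322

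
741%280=181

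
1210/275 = 4+2/5=4.40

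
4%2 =0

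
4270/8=2135/4 = 533.75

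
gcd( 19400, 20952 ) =776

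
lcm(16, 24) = 48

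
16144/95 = 169 + 89/95 = 169.94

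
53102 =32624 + 20478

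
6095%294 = 215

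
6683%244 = 95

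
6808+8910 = 15718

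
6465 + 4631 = 11096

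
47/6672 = 47/6672  =  0.01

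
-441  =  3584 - 4025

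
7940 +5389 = 13329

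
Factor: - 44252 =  - 2^2*13^1* 23^1*37^1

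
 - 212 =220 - 432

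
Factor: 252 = 2^2*3^2*7^1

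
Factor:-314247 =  - 3^1 * 31^2*109^1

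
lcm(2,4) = 4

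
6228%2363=1502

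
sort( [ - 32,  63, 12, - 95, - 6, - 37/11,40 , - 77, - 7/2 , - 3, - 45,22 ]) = [ - 95, - 77, - 45  , - 32, - 6,- 7/2, - 37/11, - 3,12,22,40,63 ]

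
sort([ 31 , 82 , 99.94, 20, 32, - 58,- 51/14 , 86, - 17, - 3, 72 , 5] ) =[- 58, - 17, - 51/14, - 3, 5, 20,  31, 32,72,82,86, 99.94]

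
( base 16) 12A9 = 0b1001010101001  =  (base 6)34041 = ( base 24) 871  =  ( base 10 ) 4777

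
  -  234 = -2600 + 2366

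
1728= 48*36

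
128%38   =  14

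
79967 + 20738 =100705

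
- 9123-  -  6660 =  - 2463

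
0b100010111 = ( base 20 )DJ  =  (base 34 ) 87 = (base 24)bf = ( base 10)279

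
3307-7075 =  - 3768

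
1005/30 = 67/2 = 33.50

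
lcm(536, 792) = 53064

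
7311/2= 7311/2 = 3655.50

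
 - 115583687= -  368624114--253040427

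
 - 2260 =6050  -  8310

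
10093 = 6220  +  3873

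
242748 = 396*613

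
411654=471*874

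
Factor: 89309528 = 2^3*7^1*11^1*144983^1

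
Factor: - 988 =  - 2^2* 13^1*19^1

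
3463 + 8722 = 12185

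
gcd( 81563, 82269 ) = 1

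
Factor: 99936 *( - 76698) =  - 7664891328 = -2^6*3^4* 347^1*4261^1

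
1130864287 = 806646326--324217961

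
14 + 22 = 36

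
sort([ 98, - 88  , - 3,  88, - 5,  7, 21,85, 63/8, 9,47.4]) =[ -88, - 5, - 3,7, 63/8,9,21, 47.4,  85,88, 98 ] 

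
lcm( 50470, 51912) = 1816920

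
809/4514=809/4514 = 0.18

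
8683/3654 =8683/3654 = 2.38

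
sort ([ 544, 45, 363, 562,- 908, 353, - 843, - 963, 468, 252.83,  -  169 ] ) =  [ - 963, - 908, - 843, - 169, 45, 252.83 , 353, 363,468,544,562] 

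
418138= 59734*7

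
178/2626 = 89/1313 = 0.07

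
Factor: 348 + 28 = 376 = 2^3 *47^1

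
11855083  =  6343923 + 5511160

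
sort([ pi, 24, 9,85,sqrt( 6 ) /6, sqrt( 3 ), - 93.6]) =[ - 93.6 , sqrt( 6) /6, sqrt( 3), pi, 9, 24,85 ] 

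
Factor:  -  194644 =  -2^2*48661^1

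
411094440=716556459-305462019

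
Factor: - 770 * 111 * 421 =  - 35982870 = -2^1*3^1* 5^1 * 7^1*11^1*37^1*421^1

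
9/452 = 9/452 = 0.02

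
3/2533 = 3/2533 =0.00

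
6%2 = 0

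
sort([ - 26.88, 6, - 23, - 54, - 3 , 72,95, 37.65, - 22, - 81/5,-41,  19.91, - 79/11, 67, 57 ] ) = [ - 54,  -  41, - 26.88, - 23, - 22, - 81/5,  -  79/11, - 3, 6, 19.91, 37.65, 57, 67,  72, 95] 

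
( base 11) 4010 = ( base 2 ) 1010011010111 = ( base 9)7277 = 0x14D7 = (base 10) 5335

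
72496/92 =788 = 788.00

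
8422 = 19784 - 11362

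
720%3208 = 720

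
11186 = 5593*2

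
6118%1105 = 593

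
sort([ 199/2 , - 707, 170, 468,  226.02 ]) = [ - 707,199/2, 170,  226.02, 468]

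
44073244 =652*67597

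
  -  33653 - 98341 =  - 131994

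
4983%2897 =2086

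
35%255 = 35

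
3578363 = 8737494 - 5159131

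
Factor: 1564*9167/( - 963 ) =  - 2^2 * 3^( - 2)*17^1 * 23^1* 89^1 * 103^1*107^(-1) = - 14337188/963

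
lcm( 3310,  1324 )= 6620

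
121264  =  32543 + 88721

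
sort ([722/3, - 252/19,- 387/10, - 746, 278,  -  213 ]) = [ - 746,  -  213, - 387/10, - 252/19,  722/3,278 ]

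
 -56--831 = 775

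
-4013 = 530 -4543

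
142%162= 142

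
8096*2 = 16192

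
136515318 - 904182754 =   -  767667436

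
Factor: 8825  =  5^2*353^1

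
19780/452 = 43 + 86/113 = 43.76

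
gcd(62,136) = 2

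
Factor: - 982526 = - 2^1 * 109^1*4507^1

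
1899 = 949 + 950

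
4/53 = 4/53  =  0.08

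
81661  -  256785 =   -  175124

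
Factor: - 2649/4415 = -3/5 = - 3^1 * 5^( - 1 ) 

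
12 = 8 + 4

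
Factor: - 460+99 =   -  19^2 = - 361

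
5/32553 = 5/32553=0.00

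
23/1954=23/1954= 0.01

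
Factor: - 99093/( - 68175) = 33031/22725 = 3^( - 2)*5^( - 2)*17^1*29^1*67^1*101^( - 1) 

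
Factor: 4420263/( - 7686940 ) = - 2^ ( - 2)* 3^1*5^(  -  1 ) * 197^( - 1) * 1951^(  -  1)*1473421^1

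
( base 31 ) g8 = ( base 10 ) 504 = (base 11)419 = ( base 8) 770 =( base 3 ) 200200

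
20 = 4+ 16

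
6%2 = 0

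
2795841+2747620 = 5543461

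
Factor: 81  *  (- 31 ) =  - 3^4 * 31^1 = -2511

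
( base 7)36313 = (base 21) 107a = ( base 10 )9418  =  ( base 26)do6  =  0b10010011001010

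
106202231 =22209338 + 83992893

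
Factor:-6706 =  - 2^1 * 7^1*479^1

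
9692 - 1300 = 8392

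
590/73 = 590/73 = 8.08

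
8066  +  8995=17061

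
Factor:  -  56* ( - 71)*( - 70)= - 2^4*5^1*7^2*71^1= - 278320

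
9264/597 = 3088/199 = 15.52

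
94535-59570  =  34965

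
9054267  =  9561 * 947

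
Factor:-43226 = -2^1*21613^1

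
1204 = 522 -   -  682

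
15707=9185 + 6522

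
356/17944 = 89/4486 = 0.02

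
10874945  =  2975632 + 7899313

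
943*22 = 20746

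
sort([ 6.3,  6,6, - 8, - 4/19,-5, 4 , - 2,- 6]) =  [-8,-6, - 5 , - 2 ,-4/19 , 4,6,6,6.3 ] 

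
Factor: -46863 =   -  3^2*41^1*127^1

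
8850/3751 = 2 + 1348/3751 = 2.36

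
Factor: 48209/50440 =2^(-3)*5^( - 1 )*7^1*13^( - 1)*71^1 = 497/520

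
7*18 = 126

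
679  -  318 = 361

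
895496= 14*63964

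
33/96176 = 33/96176 = 0.00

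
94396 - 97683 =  - 3287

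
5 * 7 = 35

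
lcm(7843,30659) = 337249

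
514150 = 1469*350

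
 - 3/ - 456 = 1/152 = 0.01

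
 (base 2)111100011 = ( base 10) 483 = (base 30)g3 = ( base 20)143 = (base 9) 586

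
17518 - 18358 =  - 840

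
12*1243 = 14916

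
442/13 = 34= 34.00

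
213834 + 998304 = 1212138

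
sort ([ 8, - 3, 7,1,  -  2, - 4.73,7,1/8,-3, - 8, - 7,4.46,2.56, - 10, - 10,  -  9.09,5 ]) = [- 10, - 10,- 9.09, - 8, - 7,-4.73, - 3, - 3, - 2,1/8, 1,2.56,4.46,5,7 , 7, 8 ]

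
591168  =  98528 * 6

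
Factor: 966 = 2^1* 3^1 * 7^1*23^1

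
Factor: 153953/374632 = 2^(  -  3)*46829^( - 1)* 153953^1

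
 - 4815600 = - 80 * 60195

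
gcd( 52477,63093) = 1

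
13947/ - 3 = - 4649/1 =- 4649.00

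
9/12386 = 9/12386 =0.00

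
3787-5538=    - 1751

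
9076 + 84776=93852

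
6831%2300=2231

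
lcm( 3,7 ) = 21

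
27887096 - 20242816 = 7644280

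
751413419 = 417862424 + 333550995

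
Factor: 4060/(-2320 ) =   -  2^ (-2)*7^1 =-7/4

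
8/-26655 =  - 8/26655 = - 0.00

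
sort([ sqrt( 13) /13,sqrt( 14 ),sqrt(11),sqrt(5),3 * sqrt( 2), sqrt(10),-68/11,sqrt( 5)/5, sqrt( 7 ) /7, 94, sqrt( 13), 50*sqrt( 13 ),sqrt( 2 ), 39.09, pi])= [ - 68/11, sqrt( 13)/13 , sqrt(7)/7,sqrt(5 ) /5,sqrt(2), sqrt (5), pi, sqrt( 10),sqrt( 11 ), sqrt( 13 ) , sqrt( 14),3*sqrt( 2), 39.09, 94, 50*sqrt( 13)] 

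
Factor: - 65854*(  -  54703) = 2^1*11^1*19^1*1733^1*4973^1 = 3602411362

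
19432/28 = 694 = 694.00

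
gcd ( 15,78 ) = 3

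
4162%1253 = 403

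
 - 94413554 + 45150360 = -49263194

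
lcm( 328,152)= 6232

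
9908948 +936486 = 10845434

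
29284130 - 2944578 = 26339552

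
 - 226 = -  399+173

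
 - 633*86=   -54438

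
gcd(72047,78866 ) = 1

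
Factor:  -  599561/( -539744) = 2^ ( - 5)*101^( - 1 )*167^( - 1 )* 599561^1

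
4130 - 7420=-3290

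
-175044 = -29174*6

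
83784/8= 10473 = 10473.00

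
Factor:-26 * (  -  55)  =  1430  =  2^1*5^1*11^1*13^1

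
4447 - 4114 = 333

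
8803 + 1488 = 10291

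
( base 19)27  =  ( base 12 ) 39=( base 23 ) 1m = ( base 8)55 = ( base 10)45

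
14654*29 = 424966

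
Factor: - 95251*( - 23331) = 3^1*7^1*11^1 * 13^1*17^1*101^1*431^1 = 2222301081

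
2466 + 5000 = 7466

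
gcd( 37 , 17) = 1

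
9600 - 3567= 6033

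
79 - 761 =-682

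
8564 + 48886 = 57450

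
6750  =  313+6437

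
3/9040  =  3/9040 = 0.00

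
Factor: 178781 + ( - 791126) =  - 612345 = -  3^1*5^1*40823^1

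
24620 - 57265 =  - 32645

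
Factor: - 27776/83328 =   -  1/3= - 3^(- 1)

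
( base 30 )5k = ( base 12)122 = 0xAA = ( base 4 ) 2222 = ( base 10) 170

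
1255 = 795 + 460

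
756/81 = 9+1/3 = 9.33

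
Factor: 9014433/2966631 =3004811/988877= 59^1*50929^1*988877^( -1 )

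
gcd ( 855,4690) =5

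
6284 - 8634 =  - 2350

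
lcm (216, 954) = 11448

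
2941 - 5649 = - 2708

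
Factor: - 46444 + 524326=2^1*3^2*139^1 * 191^1 = 477882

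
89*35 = 3115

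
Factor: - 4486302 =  - 2^1*3^2 * 41^1*6079^1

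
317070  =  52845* 6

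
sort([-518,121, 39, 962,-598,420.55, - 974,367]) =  [-974, - 598, - 518,39, 121,367,420.55, 962]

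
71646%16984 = 3710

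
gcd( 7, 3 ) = 1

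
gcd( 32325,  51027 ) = 3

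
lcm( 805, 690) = 4830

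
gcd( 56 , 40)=8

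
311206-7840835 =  - 7529629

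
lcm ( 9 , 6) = 18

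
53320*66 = 3519120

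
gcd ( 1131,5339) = 1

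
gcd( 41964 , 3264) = 12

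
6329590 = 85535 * 74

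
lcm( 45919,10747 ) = 505109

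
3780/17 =222  +  6/17 = 222.35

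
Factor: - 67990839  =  -3^1 * 7^1*3237659^1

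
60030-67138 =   -  7108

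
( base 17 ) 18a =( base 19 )13H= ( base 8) 663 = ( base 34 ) CR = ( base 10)435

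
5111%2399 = 313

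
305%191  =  114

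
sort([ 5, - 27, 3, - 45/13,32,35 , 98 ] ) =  [ - 27, - 45/13, 3,5,32,35,98]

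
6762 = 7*966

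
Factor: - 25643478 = - 2^1 * 3^1*7^1*610559^1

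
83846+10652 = 94498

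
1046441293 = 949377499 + 97063794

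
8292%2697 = 201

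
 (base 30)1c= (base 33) 19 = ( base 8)52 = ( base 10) 42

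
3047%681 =323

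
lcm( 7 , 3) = 21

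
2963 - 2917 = 46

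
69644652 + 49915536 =119560188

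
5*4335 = 21675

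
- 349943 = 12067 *( - 29)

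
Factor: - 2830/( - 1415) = 2 =2^1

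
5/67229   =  5/67229 = 0.00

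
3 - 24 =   -  21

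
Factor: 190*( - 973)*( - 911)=168416570 = 2^1*5^1*7^1*19^1*139^1*911^1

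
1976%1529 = 447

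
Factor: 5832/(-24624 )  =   - 9/38 = - 2^( - 1 )*3^2*19^ ( - 1)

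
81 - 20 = 61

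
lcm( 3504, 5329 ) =255792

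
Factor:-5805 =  - 3^3*5^1*43^1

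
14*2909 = 40726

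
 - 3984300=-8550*466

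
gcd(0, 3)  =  3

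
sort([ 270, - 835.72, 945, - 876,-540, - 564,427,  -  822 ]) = [ - 876 , - 835.72, - 822,  -  564  ,-540,  270, 427, 945 ] 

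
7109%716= 665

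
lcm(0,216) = 0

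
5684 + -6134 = -450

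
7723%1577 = 1415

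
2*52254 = 104508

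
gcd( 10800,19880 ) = 40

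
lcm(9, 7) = 63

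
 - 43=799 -842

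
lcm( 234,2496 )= 7488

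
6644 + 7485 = 14129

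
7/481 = 7/481 = 0.01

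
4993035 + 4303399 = 9296434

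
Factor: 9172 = 2^2*2293^1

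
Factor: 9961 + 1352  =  11313 =3^3*419^1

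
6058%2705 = 648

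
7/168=1/24 = 0.04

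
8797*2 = 17594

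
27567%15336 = 12231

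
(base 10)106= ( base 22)4i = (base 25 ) 46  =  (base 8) 152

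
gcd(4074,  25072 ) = 2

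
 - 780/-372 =2 + 3/31 = 2.10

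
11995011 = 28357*423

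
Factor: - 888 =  - 2^3*3^1*37^1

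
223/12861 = 223/12861  =  0.02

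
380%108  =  56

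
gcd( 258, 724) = 2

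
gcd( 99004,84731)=1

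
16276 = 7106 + 9170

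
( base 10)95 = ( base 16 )5f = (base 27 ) 3e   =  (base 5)340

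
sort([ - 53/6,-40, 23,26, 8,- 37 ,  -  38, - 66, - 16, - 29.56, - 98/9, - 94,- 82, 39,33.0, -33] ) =[ - 94, - 82, - 66, - 40, - 38, - 37, - 33, - 29.56, - 16, - 98/9,-53/6,8, 23, 26,33.0, 39] 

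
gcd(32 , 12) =4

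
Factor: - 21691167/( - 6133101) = 13^( - 1)  *  17^1*157259^( - 1 )*425317^1= 7230389/2044367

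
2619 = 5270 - 2651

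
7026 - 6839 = 187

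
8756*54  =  472824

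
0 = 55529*0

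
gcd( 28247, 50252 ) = 1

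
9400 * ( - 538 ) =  - 5057200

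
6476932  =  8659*748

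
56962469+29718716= 86681185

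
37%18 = 1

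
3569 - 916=2653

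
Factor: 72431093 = 7^1*139^1 * 74441^1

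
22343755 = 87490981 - 65147226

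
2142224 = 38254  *56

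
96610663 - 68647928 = 27962735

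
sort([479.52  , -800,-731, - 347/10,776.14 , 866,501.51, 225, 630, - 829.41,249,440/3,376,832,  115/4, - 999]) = [ - 999,-829.41, - 800 , - 731 , -347/10,115/4,440/3,225,249,376,479.52,501.51,630,  776.14,832,866 ] 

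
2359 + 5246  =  7605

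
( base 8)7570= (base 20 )9i0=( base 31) 43n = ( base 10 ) 3960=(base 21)8KC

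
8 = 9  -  1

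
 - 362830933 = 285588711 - 648419644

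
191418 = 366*523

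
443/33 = 13 + 14/33  =  13.42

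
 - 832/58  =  -15 + 19/29 = - 14.34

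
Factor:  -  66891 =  - 3^1*11^1*2027^1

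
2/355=2/355  =  0.01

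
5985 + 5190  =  11175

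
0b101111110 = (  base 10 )382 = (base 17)158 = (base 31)ca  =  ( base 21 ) i4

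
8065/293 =8065/293 = 27.53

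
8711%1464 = 1391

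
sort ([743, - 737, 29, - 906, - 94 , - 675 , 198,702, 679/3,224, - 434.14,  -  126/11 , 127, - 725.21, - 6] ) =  [ - 906, - 737,-725.21,-675,-434.14, - 94, - 126/11,- 6,29 , 127, 198, 224,679/3,702 , 743] 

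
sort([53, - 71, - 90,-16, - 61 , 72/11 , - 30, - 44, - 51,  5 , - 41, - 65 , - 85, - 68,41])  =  [ - 90, - 85,  -  71, - 68, -65, - 61,  -  51,-44, - 41 , - 30, - 16,5,  72/11 , 41,53 ] 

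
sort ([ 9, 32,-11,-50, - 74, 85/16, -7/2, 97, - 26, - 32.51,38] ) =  [ - 74, - 50, - 32.51, - 26, - 11, - 7/2,85/16,9 , 32,38, 97 ] 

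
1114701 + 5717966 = 6832667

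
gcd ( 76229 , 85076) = 1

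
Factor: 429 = 3^1 * 11^1*13^1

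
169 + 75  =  244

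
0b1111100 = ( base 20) 64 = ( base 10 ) 124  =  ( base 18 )6G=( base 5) 444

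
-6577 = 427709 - 434286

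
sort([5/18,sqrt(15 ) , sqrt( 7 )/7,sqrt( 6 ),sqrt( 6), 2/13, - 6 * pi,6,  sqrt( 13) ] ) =[ - 6*pi,2/13,5/18, sqrt(7 )/7, sqrt (6),sqrt( 6) , sqrt( 13), sqrt ( 15),6 ] 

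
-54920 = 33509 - 88429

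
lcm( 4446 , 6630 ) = 377910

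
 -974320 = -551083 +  - 423237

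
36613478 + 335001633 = 371615111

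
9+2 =11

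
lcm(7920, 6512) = 293040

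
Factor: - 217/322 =-31/46 = - 2^(-1 )*23^( - 1 )*31^1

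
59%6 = 5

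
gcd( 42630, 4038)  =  6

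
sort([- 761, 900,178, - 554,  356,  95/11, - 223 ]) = [  -  761 , -554,-223 , 95/11,178,356, 900]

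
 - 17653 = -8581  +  -9072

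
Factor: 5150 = 2^1 * 5^2*103^1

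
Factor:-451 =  - 11^1*41^1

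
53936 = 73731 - 19795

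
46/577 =46/577 =0.08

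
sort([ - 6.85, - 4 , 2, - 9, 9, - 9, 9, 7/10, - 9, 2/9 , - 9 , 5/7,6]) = [ - 9, - 9, - 9, - 9,  -  6.85, - 4, 2/9,7/10, 5/7, 2,6,9,  9] 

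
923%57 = 11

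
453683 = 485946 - 32263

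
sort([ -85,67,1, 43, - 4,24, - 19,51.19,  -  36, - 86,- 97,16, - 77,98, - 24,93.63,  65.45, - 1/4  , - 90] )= [  -  97, - 90, -86, - 85, - 77, - 36, - 24 , - 19, - 4, - 1/4 , 1 , 16, 24,  43, 51.19 , 65.45, 67,93.63,98 ]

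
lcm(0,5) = 0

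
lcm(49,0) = 0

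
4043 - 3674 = 369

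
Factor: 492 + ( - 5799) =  - 3^1*29^1*61^1 = - 5307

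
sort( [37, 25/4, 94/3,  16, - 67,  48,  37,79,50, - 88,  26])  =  [ - 88, - 67 , 25/4  ,  16,26, 94/3,37,  37,48,50, 79]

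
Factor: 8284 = 2^2*19^1*109^1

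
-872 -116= - 988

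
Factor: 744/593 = 2^3*3^1*31^1*593^( - 1 ) 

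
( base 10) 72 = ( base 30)2C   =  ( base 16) 48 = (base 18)40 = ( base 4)1020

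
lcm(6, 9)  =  18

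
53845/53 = 53845/53  =  1015.94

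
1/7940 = 1/7940 = 0.00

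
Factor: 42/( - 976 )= - 21/488 = - 2^(-3 )* 3^1*7^1*61^( - 1)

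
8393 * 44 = 369292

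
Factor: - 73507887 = -3^2*8167543^1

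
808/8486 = 404/4243 = 0.10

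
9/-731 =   -  1+722/731 = -0.01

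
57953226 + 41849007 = 99802233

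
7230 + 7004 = 14234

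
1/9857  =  1/9857 = 0.00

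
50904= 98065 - 47161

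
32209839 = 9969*3231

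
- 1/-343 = 1/343 = 0.00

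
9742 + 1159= 10901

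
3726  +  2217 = 5943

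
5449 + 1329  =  6778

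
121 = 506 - 385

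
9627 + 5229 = 14856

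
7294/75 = 97 + 19/75 = 97.25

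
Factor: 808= 2^3*101^1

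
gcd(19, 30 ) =1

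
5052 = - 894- - 5946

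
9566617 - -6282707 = 15849324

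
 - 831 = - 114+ - 717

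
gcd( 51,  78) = 3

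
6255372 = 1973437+4281935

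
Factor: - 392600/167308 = - 650/277 = -2^1*5^2*13^1*277^( - 1 ) 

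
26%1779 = 26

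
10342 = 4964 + 5378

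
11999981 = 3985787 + 8014194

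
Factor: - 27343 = -37^1*739^1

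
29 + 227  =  256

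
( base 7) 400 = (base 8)304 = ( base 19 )a6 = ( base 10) 196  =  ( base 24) 84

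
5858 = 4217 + 1641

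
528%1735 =528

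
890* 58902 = 52422780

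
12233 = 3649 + 8584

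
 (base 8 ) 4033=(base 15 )935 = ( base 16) 81b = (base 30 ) 295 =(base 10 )2075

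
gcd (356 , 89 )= 89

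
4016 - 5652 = -1636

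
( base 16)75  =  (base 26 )4D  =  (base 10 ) 117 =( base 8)165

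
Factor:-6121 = - 6121^1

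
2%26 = 2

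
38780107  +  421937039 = 460717146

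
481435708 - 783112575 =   -  301676867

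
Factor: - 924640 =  - 2^5*5^1*  5779^1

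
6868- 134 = 6734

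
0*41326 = 0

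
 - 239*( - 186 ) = 44454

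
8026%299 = 252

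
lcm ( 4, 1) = 4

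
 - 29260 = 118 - 29378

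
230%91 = 48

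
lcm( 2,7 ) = 14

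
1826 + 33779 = 35605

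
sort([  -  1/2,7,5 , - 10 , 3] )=[-10, - 1/2,3, 5,7]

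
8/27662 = 4/13831 = 0.00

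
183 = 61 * 3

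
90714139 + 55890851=146604990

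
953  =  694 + 259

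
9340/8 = 1167 + 1/2 = 1167.50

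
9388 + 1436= 10824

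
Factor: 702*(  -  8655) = - 6075810 = - 2^1*3^4 * 5^1  *13^1*577^1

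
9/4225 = 9/4225 = 0.00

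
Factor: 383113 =383113^1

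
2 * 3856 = 7712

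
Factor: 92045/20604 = 2^ ( - 2)*3^( - 1)*5^1*17^( -1)*41^1*101^( - 1)*449^1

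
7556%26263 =7556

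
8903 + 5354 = 14257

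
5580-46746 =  - 41166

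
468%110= 28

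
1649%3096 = 1649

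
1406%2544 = 1406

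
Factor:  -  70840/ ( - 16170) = 92/21 = 2^2*3^( - 1 ) * 7^ ( - 1)*23^1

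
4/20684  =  1/5171=0.00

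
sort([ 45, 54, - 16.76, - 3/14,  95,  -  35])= [ - 35, - 16.76, - 3/14 , 45,54,95]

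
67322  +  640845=708167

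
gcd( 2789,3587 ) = 1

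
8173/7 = 8173/7 = 1167.57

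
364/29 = 364/29 = 12.55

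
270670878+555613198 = 826284076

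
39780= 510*78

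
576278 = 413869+162409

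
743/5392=743/5392 = 0.14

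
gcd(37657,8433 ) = 1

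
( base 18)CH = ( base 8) 351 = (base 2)11101001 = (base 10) 233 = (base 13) 14C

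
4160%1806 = 548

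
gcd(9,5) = 1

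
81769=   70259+11510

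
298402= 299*998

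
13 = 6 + 7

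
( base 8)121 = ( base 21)3i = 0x51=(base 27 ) 30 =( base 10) 81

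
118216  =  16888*7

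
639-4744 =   -  4105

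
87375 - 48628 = 38747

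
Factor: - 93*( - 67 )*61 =380091 = 3^1*31^1 * 61^1 * 67^1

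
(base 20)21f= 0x343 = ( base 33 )PA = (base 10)835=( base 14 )439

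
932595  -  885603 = 46992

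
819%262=33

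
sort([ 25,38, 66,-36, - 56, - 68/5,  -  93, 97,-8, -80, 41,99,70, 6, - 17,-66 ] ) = [-93, - 80,-66, - 56, - 36 , - 17, - 68/5,-8, 6 , 25,38,  41,66, 70,97, 99] 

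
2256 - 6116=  - 3860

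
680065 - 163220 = 516845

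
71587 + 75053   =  146640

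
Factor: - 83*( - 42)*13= 2^1 * 3^1*7^1*13^1*83^1 = 45318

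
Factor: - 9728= - 2^9*19^1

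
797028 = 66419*12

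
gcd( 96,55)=1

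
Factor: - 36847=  - 36847^1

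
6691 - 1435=5256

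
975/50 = 39/2 = 19.50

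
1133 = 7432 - 6299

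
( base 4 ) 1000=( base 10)64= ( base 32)20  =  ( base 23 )2i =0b1000000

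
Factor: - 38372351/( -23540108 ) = 2^( - 2 )*41^1*47^1 * 199^( - 1)* 19913^1 * 29573^(-1 ) 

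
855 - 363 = 492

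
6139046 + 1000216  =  7139262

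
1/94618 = 1/94618 = 0.00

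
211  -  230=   -  19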